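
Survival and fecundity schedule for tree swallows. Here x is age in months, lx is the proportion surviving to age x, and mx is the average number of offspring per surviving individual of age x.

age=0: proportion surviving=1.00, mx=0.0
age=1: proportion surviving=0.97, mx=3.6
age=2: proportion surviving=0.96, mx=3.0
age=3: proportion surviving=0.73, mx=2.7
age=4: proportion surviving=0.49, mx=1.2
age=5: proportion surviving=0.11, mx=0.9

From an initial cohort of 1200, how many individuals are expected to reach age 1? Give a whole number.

1164

Expected survivors = N0 · l_1 = 1200 × 0.97 = 1164 → 1164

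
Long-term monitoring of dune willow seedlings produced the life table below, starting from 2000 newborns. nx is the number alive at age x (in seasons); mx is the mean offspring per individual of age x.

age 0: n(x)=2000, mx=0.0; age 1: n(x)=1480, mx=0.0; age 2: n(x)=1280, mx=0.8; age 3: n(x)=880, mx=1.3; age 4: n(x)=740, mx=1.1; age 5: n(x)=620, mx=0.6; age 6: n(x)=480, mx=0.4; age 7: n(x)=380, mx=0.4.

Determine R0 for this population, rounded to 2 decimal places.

lx = nx/n0 = nx/2000: 1, 0.74, 0.64, 0.44, 0.37, 0.31, 0.24, 0.19
lx·mx by age: 0, 0, 0.512, 0.572, 0.407, 0.186, 0.096, 0.076
R0 = Σ lx·mx = 1.849 → 1.85

1.85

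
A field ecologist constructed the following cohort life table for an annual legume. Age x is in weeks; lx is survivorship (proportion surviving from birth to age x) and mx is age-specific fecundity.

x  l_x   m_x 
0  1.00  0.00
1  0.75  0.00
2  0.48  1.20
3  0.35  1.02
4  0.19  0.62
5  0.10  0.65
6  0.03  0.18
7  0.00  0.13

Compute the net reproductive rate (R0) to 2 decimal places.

lx·mx by age: 0, 0, 0.576, 0.357, 0.1178, 0.065, 0.0054, 0
R0 = Σ lx·mx = 1.1212 → 1.12

1.12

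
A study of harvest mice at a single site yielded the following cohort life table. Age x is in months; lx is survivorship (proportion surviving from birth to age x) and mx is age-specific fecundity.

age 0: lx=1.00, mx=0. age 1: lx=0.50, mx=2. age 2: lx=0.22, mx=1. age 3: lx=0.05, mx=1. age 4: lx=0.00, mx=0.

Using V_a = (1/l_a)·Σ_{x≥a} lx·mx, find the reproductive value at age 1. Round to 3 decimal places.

2.540

lx·mx for x ≥ 1: 1, 0.22, 0.05, 0 → sum = 1.27
V_1 = 1.27 / l_1 = 1.27 / 0.5 = 2.54 → 2.540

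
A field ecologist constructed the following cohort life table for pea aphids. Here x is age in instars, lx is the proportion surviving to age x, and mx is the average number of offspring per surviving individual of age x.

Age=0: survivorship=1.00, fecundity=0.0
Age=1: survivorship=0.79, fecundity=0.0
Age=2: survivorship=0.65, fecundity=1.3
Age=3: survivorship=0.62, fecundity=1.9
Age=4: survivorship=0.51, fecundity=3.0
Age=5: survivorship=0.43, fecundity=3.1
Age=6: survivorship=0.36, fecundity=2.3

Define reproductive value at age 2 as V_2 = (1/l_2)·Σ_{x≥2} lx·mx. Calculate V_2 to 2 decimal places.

8.79

lx·mx for x ≥ 2: 0.845, 1.178, 1.53, 1.333, 0.828 → sum = 5.714
V_2 = 5.714 / l_2 = 5.714 / 0.65 = 8.790769… → 8.79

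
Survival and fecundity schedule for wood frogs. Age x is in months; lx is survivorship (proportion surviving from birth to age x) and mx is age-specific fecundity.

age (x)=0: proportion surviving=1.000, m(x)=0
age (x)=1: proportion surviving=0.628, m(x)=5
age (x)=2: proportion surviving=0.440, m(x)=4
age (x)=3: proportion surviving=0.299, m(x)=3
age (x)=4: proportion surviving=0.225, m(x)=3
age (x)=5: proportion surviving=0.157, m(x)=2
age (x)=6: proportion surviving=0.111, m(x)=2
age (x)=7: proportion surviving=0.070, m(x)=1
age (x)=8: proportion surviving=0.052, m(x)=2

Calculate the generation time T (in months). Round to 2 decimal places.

2.27

lx·mx: 0, 3.14, 1.76, 0.897, 0.675, 0.314, 0.222, 0.07, 0.104 → R0 = 7.182
x·lx·mx: 0, 3.14, 3.52, 2.691, 2.7, 1.57, 1.332, 0.49, 0.832 → Σ = 16.275
T = 16.275 / 7.182 = 2.266082… → 2.27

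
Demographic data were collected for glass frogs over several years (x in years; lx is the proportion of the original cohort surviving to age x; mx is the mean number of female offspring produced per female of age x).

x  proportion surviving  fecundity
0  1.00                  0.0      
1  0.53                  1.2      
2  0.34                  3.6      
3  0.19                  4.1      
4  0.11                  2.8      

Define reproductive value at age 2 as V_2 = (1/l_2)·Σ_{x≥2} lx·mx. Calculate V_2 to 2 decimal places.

6.80

lx·mx for x ≥ 2: 1.224, 0.779, 0.308 → sum = 2.311
V_2 = 2.311 / l_2 = 2.311 / 0.34 = 6.797059… → 6.80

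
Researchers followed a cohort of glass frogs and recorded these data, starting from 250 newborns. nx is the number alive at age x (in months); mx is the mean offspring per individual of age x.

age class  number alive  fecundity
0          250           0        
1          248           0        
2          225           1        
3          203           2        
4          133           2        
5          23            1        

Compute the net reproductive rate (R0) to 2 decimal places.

lx = nx/n0 = nx/250: 1, 0.992, 0.9, 0.812, 0.532, 0.092
lx·mx by age: 0, 0, 0.9, 1.624, 1.064, 0.092
R0 = Σ lx·mx = 3.68 → 3.68

3.68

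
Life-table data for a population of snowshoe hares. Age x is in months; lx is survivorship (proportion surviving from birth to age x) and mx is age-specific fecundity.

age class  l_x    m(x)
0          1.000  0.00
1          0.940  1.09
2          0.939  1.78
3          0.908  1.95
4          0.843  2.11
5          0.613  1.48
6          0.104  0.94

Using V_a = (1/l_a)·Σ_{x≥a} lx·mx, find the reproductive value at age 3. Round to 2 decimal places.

lx·mx for x ≥ 3: 1.7706, 1.77873, 0.90724, 0.09776 → sum = 4.55433
V_3 = 4.55433 / l_3 = 4.55433 / 0.908 = 5.015782… → 5.02

5.02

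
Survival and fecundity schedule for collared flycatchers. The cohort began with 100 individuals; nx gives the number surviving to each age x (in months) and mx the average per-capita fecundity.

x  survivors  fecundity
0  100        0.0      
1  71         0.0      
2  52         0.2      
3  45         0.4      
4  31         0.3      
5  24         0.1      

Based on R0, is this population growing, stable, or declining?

declining

lx = nx/n0 = nx/100: 1, 0.71, 0.52, 0.45, 0.31, 0.24
R0 = Σ lx·mx = 0 + 0 + 0.104 + 0.18 + 0.093 + 0.024 = 0.401
R0 < 1, so the population is declining.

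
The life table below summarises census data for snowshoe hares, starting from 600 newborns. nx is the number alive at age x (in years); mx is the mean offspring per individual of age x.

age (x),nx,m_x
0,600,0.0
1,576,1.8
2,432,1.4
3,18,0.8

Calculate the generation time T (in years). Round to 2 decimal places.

lx = nx/n0 = nx/600: 1, 0.96, 0.72, 0.03
lx·mx: 0, 1.728, 1.008, 0.024 → R0 = 2.76
x·lx·mx: 0, 1.728, 2.016, 0.072 → Σ = 3.816
T = 3.816 / 2.76 = 1.382609… → 1.38

1.38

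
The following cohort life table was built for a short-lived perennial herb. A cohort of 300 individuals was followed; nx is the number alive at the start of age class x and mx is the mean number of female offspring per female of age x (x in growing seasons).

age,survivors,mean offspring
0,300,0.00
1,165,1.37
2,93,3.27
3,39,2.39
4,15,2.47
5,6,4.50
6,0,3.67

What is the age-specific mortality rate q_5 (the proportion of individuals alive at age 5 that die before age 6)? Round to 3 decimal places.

1.000

lx = nx/n0 = nx/300: 1, 0.55, 0.31, 0.13, 0.05, 0.02, 0
q_5 = (l_5 − l_6) / l_5 = (0.02 − 0) / 0.02
     = 0.02 / 0.02 = 1 → 1.000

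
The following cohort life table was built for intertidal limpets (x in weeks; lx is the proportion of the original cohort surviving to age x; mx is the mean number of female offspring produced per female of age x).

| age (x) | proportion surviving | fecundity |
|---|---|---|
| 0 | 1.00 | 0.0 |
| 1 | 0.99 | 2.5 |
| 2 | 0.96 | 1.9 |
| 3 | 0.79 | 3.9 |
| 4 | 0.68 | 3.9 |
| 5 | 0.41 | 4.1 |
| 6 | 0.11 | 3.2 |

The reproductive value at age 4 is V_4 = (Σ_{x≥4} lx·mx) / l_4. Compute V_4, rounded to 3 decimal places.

6.890

lx·mx for x ≥ 4: 2.652, 1.681, 0.352 → sum = 4.685
V_4 = 4.685 / l_4 = 4.685 / 0.68 = 6.889706… → 6.890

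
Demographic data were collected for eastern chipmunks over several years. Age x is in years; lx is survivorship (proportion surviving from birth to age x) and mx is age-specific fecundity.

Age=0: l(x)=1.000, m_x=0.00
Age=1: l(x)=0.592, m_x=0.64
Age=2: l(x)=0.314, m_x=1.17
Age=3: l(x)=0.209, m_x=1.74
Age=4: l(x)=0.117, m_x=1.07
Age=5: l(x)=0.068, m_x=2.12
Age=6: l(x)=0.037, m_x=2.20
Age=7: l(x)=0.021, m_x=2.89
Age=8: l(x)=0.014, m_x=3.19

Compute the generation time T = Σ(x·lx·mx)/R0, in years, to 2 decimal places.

lx·mx: 0, 0.37888, 0.36738, 0.36366, 0.12519, 0.14416, 0.0814, 0.06069, 0.04466 → R0 = 1.56602
x·lx·mx: 0, 0.37888, 0.73476, 1.09098, 0.50076, 0.7208, 0.4884, 0.42483, 0.35728 → Σ = 4.69669
T = 4.69669 / 1.56602 = 2.999125… → 3.00

3.00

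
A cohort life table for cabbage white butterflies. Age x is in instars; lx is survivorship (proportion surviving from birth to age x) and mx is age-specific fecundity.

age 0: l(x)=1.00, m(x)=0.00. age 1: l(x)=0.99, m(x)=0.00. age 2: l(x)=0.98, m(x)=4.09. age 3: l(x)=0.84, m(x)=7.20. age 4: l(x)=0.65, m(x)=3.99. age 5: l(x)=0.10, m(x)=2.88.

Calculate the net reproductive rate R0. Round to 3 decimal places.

lx·mx by age: 0, 0, 4.0082, 6.048, 2.5935, 0.288
R0 = Σ lx·mx = 12.9377 → 12.938

12.938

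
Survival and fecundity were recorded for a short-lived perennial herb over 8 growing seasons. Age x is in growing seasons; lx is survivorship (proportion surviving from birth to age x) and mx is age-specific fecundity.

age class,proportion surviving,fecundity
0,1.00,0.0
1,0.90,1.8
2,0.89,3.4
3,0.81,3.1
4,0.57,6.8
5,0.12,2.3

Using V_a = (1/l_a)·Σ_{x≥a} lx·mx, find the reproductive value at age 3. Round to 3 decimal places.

8.226

lx·mx for x ≥ 3: 2.511, 3.876, 0.276 → sum = 6.663
V_3 = 6.663 / l_3 = 6.663 / 0.81 = 8.225926… → 8.226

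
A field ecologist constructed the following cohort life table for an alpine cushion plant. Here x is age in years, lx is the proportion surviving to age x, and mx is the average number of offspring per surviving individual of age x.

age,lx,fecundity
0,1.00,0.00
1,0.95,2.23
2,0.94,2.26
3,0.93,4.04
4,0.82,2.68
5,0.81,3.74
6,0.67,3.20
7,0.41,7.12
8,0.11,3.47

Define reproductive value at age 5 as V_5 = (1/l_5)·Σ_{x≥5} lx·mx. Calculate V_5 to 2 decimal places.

lx·mx for x ≥ 5: 3.0294, 2.144, 2.9192, 0.3817 → sum = 8.4743
V_5 = 8.4743 / l_5 = 8.4743 / 0.81 = 10.462099… → 10.46

10.46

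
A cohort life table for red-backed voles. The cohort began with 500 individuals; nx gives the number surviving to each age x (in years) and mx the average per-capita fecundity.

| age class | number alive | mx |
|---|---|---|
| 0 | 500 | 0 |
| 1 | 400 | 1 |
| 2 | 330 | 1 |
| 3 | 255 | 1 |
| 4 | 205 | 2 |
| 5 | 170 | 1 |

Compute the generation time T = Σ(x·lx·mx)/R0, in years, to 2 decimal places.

lx = nx/n0 = nx/500: 1, 0.8, 0.66, 0.51, 0.41, 0.34
lx·mx: 0, 0.8, 0.66, 0.51, 0.82, 0.34 → R0 = 3.13
x·lx·mx: 0, 0.8, 1.32, 1.53, 3.28, 1.7 → Σ = 8.63
T = 8.63 / 3.13 = 2.757188… → 2.76

2.76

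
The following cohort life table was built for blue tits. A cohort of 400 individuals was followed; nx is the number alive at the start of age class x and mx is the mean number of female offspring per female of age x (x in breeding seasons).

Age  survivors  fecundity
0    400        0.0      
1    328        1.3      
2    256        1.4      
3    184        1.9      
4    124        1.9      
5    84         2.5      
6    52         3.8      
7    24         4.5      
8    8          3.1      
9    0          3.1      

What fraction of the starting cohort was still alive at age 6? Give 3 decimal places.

l_6 = n_6/n_0 = 52/400 = 0.13 → 0.130

0.130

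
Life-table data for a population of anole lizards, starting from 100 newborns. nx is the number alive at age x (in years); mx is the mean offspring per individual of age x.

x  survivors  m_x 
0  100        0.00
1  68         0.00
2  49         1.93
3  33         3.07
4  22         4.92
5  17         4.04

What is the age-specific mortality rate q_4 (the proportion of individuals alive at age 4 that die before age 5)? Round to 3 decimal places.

lx = nx/n0 = nx/100: 1, 0.68, 0.49, 0.33, 0.22, 0.17
q_4 = (l_4 − l_5) / l_4 = (0.22 − 0.17) / 0.22
     = 0.05 / 0.22 = 0.227273… → 0.227

0.227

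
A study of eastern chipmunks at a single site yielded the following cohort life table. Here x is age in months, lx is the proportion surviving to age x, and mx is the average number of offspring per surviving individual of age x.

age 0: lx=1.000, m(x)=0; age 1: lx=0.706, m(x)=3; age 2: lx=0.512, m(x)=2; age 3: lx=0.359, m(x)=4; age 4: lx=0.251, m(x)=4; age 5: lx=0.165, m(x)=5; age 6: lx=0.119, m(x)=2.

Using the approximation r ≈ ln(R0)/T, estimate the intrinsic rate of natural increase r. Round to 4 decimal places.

R0 = Σ lx·mx = 0 + 2.118 + 1.024 + 1.436 + 1.004 + 0.825 + 0.238 = 6.645
Σ x·lx·mx = 18.043; T = 18.043/6.645 = 2.71527…
r ≈ ln(R0)/T = ln(6.645)/2.71527… = 0.697486… → 0.6975

0.6975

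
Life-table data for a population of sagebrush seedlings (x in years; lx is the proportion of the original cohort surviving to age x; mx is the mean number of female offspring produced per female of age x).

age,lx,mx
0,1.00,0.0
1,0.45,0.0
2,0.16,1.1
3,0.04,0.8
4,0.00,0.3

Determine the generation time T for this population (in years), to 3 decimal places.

lx·mx: 0, 0, 0.176, 0.032, 0 → R0 = 0.208
x·lx·mx: 0, 0, 0.352, 0.096, 0 → Σ = 0.448
T = 0.448 / 0.208 = 2.153846… → 2.154

2.154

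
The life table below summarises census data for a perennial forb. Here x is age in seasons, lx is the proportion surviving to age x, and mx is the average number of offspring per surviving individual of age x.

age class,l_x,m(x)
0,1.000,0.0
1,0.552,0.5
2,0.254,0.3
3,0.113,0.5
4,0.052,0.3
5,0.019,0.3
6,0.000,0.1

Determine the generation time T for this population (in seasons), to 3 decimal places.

lx·mx: 0, 0.276, 0.0762, 0.0565, 0.0156, 0.0057, 0 → R0 = 0.43
x·lx·mx: 0, 0.276, 0.1524, 0.1695, 0.0624, 0.0285, 0 → Σ = 0.6888
T = 0.6888 / 0.43 = 1.60186… → 1.602

1.602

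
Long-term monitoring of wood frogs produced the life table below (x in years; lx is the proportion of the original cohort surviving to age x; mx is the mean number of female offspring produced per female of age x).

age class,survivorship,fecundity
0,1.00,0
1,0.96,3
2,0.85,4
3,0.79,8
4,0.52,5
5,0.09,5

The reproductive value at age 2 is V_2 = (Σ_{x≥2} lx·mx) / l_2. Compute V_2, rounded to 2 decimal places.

lx·mx for x ≥ 2: 3.4, 6.32, 2.6, 0.45 → sum = 12.77
V_2 = 12.77 / l_2 = 12.77 / 0.85 = 15.023529… → 15.02

15.02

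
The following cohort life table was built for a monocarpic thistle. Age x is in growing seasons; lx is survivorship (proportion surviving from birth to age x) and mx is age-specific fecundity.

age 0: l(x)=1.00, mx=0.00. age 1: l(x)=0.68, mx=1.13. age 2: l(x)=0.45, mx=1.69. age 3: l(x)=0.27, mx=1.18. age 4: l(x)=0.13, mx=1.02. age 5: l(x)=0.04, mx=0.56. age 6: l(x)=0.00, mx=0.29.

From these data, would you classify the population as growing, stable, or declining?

growing

R0 = Σ lx·mx = 0 + 0.7684 + 0.7605 + 0.3186 + 0.1326 + 0.0224 + 0 = 2.0025
R0 > 1, so the population is growing.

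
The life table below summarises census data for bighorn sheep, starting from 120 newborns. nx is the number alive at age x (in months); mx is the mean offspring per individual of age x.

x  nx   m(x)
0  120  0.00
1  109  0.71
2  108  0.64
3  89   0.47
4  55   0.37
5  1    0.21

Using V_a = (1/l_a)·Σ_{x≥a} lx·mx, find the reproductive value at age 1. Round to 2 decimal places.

lx = nx/n0 = nx/120: 1, 0.90833…, 0.9, 0.74167…, 0.45833…, 0.00833…
lx·mx for x ≥ 1: 0.644917…, 0.576, 0.348583…, 0.169583…, 0.00175… → sum = 1.740833…
V_1 = 1.740833… / l_1 = 1.740833… / 0.908333… = 1.916514… → 1.92

1.92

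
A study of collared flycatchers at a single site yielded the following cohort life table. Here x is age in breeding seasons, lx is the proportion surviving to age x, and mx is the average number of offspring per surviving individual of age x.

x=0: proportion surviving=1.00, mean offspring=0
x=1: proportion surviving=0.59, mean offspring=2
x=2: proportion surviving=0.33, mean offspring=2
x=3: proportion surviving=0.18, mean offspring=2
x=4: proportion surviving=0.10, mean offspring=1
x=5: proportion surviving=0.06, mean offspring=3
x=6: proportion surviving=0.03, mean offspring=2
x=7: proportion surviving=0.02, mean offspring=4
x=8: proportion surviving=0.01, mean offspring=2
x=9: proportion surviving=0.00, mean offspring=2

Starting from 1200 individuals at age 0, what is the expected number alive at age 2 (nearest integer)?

396

Expected survivors = N0 · l_2 = 1200 × 0.33 = 396 → 396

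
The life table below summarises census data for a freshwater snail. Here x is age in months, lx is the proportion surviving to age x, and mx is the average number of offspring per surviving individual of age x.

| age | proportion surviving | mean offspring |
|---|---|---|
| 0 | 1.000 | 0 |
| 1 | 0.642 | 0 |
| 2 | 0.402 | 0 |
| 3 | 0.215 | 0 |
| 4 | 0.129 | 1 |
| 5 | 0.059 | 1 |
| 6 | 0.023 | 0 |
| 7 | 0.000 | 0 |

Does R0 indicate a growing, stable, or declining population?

declining

R0 = Σ lx·mx = 0 + 0 + 0 + 0 + 0.129 + 0.059 + 0 + 0 = 0.188
R0 < 1, so the population is declining.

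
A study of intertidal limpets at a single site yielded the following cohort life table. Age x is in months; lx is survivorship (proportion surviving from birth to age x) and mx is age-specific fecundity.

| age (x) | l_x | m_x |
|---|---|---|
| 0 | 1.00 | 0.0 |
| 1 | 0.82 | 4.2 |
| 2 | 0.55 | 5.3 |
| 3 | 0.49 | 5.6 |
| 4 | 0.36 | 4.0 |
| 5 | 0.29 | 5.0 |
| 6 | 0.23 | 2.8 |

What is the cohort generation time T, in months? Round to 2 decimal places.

2.72

lx·mx: 0, 3.444, 2.915, 2.744, 1.44, 1.45, 0.644 → R0 = 12.637
x·lx·mx: 0, 3.444, 5.83, 8.232, 5.76, 7.25, 3.864 → Σ = 34.38
T = 34.38 / 12.637 = 2.720582… → 2.72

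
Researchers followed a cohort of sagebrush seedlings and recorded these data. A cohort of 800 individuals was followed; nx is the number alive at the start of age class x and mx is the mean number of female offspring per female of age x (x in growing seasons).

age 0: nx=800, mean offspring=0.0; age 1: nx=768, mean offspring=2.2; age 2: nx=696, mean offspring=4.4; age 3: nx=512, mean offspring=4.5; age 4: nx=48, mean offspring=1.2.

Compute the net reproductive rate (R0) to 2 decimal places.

lx = nx/n0 = nx/800: 1, 0.96, 0.87, 0.64, 0.06
lx·mx by age: 0, 2.112, 3.828, 2.88, 0.072
R0 = Σ lx·mx = 8.892 → 8.89

8.89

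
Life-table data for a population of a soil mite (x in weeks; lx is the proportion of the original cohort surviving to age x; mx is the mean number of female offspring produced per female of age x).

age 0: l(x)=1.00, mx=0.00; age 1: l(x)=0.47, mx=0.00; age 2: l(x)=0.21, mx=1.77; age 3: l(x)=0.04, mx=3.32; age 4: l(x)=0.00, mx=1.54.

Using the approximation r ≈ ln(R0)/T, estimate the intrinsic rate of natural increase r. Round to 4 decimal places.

R0 = Σ lx·mx = 0 + 0 + 0.3717 + 0.1328 + 0 = 0.5045
Σ x·lx·mx = 1.1418; T = 1.1418/0.5045 = 2.26323…
r ≈ ln(R0)/T = ln(0.5045)/2.26323… = -0.302306… → -0.3023

-0.3023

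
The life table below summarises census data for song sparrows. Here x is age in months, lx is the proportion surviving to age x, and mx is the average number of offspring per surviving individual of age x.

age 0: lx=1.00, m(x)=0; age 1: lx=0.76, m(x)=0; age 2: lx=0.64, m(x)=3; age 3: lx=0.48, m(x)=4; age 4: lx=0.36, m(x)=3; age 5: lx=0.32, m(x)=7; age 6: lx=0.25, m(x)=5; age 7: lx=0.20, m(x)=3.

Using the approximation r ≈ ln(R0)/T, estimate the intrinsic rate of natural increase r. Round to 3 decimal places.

0.538

R0 = Σ lx·mx = 0 + 0 + 1.92 + 1.92 + 1.08 + 2.24 + 1.25 + 0.6 = 9.01
Σ x·lx·mx = 36.82; T = 36.82/9.01 = 4.08657…
r ≈ ln(R0)/T = ln(9.01)/4.08657… = 0.53794… → 0.538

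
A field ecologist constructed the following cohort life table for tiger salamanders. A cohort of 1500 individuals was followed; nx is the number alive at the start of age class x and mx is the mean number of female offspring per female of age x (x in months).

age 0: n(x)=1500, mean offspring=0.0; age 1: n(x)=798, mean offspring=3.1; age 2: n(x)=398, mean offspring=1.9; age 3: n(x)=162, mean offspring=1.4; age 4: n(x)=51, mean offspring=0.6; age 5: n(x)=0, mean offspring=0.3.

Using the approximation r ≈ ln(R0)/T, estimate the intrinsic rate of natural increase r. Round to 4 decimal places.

0.6144

lx = nx/n0 = nx/1500: 1, 0.532, 0.26533…, 0.108, 0.034, 0
R0 = Σ lx·mx = 0 + 1.6492 + 0.50413… + 0.1512 + 0.0204 + 0 = 2.324933…
Σ x·lx·mx = 3.192667…; T = 3.192667…/2.324933… = 1.37323…
r ≈ ln(R0)/T = ln(2.324933…)/1.37323… = 0.614385… → 0.6144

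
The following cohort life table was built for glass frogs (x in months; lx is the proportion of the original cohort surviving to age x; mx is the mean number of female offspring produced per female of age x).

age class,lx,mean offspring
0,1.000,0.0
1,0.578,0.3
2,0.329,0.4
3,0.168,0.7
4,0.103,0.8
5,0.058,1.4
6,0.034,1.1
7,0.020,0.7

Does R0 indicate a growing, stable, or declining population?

R0 = Σ lx·mx = 0 + 0.1734 + 0.1316 + 0.1176 + 0.0824 + 0.0812 + 0.0374 + 0.014 = 0.6376
R0 < 1, so the population is declining.

declining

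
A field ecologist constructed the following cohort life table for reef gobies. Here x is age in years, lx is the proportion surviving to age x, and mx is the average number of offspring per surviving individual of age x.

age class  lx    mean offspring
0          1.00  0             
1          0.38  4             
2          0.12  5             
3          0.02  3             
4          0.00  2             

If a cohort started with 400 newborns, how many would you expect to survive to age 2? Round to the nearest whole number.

Expected survivors = N0 · l_2 = 400 × 0.12 = 48 → 48

48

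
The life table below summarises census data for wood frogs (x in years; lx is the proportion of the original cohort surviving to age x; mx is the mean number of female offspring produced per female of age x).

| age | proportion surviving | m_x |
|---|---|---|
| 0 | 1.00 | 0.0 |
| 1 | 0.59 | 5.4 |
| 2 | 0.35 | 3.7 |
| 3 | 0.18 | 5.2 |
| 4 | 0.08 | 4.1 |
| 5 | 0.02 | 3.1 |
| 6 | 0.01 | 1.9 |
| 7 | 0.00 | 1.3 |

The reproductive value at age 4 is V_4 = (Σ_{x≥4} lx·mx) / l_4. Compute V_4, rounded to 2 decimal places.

5.11

lx·mx for x ≥ 4: 0.328, 0.062, 0.019, 0 → sum = 0.409
V_4 = 0.409 / l_4 = 0.409 / 0.08 = 5.1125 → 5.11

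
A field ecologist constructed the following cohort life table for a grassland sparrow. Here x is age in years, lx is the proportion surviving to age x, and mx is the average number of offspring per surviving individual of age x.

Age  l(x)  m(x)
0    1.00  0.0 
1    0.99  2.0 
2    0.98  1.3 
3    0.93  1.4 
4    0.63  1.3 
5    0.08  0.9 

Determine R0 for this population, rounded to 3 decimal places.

lx·mx by age: 0, 1.98, 1.274, 1.302, 0.819, 0.072
R0 = Σ lx·mx = 5.447 → 5.447

5.447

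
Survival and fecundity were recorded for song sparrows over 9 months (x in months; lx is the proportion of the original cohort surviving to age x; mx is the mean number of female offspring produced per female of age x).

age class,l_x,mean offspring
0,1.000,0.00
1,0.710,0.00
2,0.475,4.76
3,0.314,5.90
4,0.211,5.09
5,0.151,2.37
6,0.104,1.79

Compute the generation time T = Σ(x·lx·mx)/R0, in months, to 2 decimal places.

3.02

lx·mx: 0, 0, 2.261, 1.8526, 1.07399, 0.35787, 0.18616 → R0 = 5.73162
x·lx·mx: 0, 0, 4.522, 5.5578, 4.29596, 1.78935, 1.11696 → Σ = 17.28207
T = 17.28207 / 5.73162 = 3.015216… → 3.02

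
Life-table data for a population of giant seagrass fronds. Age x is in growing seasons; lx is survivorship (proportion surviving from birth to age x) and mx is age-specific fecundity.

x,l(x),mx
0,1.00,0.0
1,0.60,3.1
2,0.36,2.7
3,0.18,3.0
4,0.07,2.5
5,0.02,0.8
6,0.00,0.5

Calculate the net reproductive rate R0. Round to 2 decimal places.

lx·mx by age: 0, 1.86, 0.972, 0.54, 0.175, 0.016, 0
R0 = Σ lx·mx = 3.563 → 3.56

3.56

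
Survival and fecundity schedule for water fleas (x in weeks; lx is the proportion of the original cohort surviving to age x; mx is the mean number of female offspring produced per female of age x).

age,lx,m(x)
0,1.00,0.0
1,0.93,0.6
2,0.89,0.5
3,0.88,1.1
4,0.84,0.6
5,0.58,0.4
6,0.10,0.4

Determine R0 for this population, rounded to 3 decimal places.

2.747

lx·mx by age: 0, 0.558, 0.445, 0.968, 0.504, 0.232, 0.04
R0 = Σ lx·mx = 2.747 → 2.747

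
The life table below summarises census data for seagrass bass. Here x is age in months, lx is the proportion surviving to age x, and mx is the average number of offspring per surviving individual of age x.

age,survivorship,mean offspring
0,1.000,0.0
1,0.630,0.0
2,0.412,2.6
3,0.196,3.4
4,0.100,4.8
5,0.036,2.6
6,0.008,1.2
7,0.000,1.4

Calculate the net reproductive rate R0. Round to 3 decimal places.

lx·mx by age: 0, 0, 1.0712, 0.6664, 0.48, 0.0936, 0.0096, 0
R0 = Σ lx·mx = 2.3208 → 2.321

2.321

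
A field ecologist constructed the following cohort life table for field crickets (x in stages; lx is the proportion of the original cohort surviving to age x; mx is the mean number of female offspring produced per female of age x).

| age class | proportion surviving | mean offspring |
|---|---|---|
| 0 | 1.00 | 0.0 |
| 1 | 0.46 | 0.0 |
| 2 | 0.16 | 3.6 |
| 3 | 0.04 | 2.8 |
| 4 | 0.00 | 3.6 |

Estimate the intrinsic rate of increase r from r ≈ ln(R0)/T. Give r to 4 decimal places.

-0.1729

R0 = Σ lx·mx = 0 + 0 + 0.576 + 0.112 + 0 = 0.688
Σ x·lx·mx = 1.488; T = 1.488/0.688 = 2.16279…
r ≈ ln(R0)/T = ln(0.688)/2.16279… = -0.172909… → -0.1729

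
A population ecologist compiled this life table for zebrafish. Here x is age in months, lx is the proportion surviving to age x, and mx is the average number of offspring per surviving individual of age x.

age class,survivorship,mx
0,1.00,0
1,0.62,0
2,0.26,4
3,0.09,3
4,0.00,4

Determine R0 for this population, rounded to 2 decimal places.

lx·mx by age: 0, 0, 1.04, 0.27, 0
R0 = Σ lx·mx = 1.31 → 1.31

1.31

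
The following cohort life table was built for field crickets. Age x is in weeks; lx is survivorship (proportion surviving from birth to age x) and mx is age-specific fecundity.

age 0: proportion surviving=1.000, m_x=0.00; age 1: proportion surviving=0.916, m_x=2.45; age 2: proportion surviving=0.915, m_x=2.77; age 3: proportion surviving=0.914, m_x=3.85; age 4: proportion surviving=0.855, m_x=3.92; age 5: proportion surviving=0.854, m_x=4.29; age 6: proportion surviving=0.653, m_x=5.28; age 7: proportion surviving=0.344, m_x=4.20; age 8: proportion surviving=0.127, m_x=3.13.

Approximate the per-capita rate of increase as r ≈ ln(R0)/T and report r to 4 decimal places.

R0 = Σ lx·mx = 0 + 2.2442 + 2.53455 + 3.5189 + 3.3516 + 3.66366 + 3.44784 + 1.4448 + 0.39751 = 20.60306
Σ x·lx·mx = 83.57542; T = 83.57542/20.60306 = 4.05646…
r ≈ ln(R0)/T = ln(20.60306)/4.05646… = 0.745833… → 0.7458

0.7458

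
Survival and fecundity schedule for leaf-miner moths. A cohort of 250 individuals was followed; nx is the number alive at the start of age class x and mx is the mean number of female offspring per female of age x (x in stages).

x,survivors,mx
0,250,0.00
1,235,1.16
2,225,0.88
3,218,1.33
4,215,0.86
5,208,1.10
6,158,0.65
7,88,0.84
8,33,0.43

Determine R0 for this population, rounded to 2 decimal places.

5.46

lx = nx/n0 = nx/250: 1, 0.94, 0.9, 0.872, 0.86, 0.832, 0.632, 0.352, 0.132
lx·mx by age: 0, 1.0904, 0.792, 1.15976, 0.7396, 0.9152, 0.4108, 0.29568, 0.05676
R0 = Σ lx·mx = 5.4602 → 5.46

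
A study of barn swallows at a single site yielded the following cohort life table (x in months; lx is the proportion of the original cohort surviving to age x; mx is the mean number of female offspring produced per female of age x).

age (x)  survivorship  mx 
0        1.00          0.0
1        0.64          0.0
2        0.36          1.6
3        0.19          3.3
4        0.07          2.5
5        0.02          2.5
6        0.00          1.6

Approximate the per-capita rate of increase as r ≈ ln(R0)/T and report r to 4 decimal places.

0.1277

R0 = Σ lx·mx = 0 + 0 + 0.576 + 0.627 + 0.175 + 0.05 + 0 = 1.428
Σ x·lx·mx = 3.983; T = 3.983/1.428 = 2.78922…
r ≈ ln(R0)/T = ln(1.428)/2.78922… = 0.127733… → 0.1277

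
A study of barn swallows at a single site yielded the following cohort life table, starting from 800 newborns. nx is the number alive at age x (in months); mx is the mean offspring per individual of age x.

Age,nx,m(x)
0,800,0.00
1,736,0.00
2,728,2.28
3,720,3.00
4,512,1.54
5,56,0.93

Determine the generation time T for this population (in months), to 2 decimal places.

lx = nx/n0 = nx/800: 1, 0.92, 0.91, 0.9, 0.64, 0.07
lx·mx: 0, 0, 2.0748, 2.7, 0.9856, 0.0651 → R0 = 5.8255
x·lx·mx: 0, 0, 4.1496, 8.1, 3.9424, 0.3255 → Σ = 16.5175
T = 16.5175 / 5.8255 = 2.835379… → 2.84

2.84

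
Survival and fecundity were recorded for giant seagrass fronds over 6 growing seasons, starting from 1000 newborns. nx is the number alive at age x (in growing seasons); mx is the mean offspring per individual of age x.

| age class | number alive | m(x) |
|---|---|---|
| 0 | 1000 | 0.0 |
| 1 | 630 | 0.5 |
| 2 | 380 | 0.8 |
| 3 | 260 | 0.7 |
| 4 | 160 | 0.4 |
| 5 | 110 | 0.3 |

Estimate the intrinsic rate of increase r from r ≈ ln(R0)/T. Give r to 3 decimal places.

-0.051

lx = nx/n0 = nx/1000: 1, 0.63, 0.38, 0.26, 0.16, 0.11
R0 = Σ lx·mx = 0 + 0.315 + 0.304 + 0.182 + 0.064 + 0.033 = 0.898
Σ x·lx·mx = 1.89; T = 1.89/0.898 = 2.10468…
r ≈ ln(R0)/T = ln(0.898)/2.10468… = -0.05112… → -0.051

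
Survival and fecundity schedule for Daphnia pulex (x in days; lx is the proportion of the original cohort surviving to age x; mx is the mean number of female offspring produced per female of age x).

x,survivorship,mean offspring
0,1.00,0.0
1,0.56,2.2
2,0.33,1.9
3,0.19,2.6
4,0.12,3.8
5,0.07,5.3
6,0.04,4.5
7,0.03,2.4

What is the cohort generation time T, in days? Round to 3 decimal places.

lx·mx: 0, 1.232, 0.627, 0.494, 0.456, 0.371, 0.18, 0.072 → R0 = 3.432
x·lx·mx: 0, 1.232, 1.254, 1.482, 1.824, 1.855, 1.08, 0.504 → Σ = 9.231
T = 9.231 / 3.432 = 2.689685… → 2.690

2.690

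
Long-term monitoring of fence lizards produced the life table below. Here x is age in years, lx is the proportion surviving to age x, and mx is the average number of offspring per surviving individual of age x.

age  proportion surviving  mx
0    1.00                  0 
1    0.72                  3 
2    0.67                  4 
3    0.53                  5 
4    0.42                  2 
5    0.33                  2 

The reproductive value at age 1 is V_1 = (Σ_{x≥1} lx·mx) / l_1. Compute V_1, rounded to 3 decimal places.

12.486

lx·mx for x ≥ 1: 2.16, 2.68, 2.65, 0.84, 0.66 → sum = 8.99
V_1 = 8.99 / l_1 = 8.99 / 0.72 = 12.486111… → 12.486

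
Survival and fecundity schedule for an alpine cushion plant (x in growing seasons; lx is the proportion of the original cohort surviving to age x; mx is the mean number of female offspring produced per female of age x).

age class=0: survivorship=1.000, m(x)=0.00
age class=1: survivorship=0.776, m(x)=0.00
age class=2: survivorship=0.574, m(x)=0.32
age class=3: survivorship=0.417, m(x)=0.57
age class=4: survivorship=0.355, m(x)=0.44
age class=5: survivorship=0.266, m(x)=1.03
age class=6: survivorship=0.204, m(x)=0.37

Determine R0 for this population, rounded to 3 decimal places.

0.927

lx·mx by age: 0, 0, 0.18368, 0.23769, 0.1562, 0.27398, 0.07548
R0 = Σ lx·mx = 0.92703 → 0.927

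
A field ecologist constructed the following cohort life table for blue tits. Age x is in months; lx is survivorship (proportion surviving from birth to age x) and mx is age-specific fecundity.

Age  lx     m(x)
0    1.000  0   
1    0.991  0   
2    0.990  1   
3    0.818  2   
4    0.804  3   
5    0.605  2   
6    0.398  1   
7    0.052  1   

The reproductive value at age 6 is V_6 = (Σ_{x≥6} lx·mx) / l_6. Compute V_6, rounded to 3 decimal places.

lx·mx for x ≥ 6: 0.398, 0.052 → sum = 0.45
V_6 = 0.45 / l_6 = 0.45 / 0.398 = 1.130653… → 1.131

1.131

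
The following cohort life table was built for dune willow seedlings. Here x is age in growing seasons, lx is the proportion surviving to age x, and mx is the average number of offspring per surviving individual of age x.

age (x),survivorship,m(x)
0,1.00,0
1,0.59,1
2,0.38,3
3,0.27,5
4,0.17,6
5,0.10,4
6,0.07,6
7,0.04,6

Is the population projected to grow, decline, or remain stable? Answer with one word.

growing

R0 = Σ lx·mx = 0 + 0.59 + 1.14 + 1.35 + 1.02 + 0.4 + 0.42 + 0.24 = 5.16
R0 > 1, so the population is growing.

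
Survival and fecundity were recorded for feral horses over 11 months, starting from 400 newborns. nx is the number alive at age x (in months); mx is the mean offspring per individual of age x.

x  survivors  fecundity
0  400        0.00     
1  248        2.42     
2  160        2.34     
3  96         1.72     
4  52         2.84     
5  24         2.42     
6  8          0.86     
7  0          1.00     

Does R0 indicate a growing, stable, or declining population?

lx = nx/n0 = nx/400: 1, 0.62, 0.4, 0.24, 0.13, 0.06, 0.02, 0
R0 = Σ lx·mx = 0 + 1.5004 + 0.936 + 0.4128 + 0.3692 + 0.1452 + 0.0172 + 0 = 3.3808
R0 > 1, so the population is growing.

growing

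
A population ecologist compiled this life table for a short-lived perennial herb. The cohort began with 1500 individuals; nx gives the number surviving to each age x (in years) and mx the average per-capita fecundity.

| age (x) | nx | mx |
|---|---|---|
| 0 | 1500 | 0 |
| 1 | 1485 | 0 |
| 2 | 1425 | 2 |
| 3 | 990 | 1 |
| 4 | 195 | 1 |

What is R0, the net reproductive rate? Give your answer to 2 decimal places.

2.69

lx = nx/n0 = nx/1500: 1, 0.99, 0.95, 0.66, 0.13
lx·mx by age: 0, 0, 1.9, 0.66, 0.13
R0 = Σ lx·mx = 2.69 → 2.69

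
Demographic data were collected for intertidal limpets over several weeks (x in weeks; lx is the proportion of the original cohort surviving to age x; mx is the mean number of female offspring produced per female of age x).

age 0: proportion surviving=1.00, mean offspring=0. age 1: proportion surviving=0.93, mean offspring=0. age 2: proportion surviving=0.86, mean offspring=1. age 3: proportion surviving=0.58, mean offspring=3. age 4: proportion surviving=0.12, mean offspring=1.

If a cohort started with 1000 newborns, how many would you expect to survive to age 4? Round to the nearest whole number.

Expected survivors = N0 · l_4 = 1000 × 0.12 = 120 → 120

120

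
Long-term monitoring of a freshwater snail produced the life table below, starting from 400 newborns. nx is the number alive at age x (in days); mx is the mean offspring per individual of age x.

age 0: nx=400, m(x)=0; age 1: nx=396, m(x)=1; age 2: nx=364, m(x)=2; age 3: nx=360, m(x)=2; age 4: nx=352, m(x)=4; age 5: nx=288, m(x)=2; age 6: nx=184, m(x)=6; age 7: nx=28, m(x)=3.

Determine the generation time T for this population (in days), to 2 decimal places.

3.93

lx = nx/n0 = nx/400: 1, 0.99, 0.91, 0.9, 0.88, 0.72, 0.46, 0.07
lx·mx: 0, 0.99, 1.82, 1.8, 3.52, 1.44, 2.76, 0.21 → R0 = 12.54
x·lx·mx: 0, 0.99, 3.64, 5.4, 14.08, 7.2, 16.56, 1.47 → Σ = 49.34
T = 49.34 / 12.54 = 3.934609… → 3.93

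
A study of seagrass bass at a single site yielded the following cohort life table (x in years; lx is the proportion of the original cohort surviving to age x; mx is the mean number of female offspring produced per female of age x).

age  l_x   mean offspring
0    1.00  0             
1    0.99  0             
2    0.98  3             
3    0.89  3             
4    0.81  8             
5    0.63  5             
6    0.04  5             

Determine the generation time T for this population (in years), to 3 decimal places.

lx·mx: 0, 0, 2.94, 2.67, 6.48, 3.15, 0.2 → R0 = 15.44
x·lx·mx: 0, 0, 5.88, 8.01, 25.92, 15.75, 1.2 → Σ = 56.76
T = 56.76 / 15.44 = 3.676166… → 3.676

3.676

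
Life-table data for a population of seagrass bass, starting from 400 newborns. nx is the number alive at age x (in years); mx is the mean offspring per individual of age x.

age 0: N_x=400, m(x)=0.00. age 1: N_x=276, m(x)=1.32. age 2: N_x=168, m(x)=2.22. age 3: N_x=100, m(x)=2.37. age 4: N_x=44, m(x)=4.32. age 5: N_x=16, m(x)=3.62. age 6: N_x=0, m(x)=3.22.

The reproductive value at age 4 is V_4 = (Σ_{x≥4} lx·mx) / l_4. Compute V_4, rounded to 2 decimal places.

lx = nx/n0 = nx/400: 1, 0.69, 0.42, 0.25, 0.11, 0.04, 0
lx·mx for x ≥ 4: 0.4752, 0.1448, 0 → sum = 0.62
V_4 = 0.62 / l_4 = 0.62 / 0.11 = 5.636364… → 5.64

5.64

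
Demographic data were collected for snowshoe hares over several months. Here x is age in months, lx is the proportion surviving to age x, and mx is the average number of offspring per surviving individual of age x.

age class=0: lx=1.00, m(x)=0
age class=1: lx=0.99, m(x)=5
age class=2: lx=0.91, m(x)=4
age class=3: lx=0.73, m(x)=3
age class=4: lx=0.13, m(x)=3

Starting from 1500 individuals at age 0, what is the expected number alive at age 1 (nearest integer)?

Expected survivors = N0 · l_1 = 1500 × 0.99 = 1485 → 1485

1485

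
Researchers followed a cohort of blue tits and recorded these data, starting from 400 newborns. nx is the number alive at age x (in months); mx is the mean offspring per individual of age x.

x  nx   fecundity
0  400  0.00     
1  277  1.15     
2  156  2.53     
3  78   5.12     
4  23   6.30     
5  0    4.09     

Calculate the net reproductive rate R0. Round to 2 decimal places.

lx = nx/n0 = nx/400: 1, 0.6925, 0.39, 0.195, 0.0575, 0
lx·mx by age: 0, 0.796375, 0.9867, 0.9984, 0.36225, 0
R0 = Σ lx·mx = 3.143725 → 3.14

3.14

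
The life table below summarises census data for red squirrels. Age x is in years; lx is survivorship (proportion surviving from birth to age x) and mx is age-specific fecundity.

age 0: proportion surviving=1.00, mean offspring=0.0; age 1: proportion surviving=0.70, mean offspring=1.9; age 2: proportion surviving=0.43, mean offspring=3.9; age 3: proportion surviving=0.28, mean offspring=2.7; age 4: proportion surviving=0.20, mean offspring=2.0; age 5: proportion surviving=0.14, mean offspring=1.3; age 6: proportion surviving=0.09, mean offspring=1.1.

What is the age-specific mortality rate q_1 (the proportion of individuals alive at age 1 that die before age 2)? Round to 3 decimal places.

0.386

q_1 = (l_1 − l_2) / l_1 = (0.7 − 0.43) / 0.7
     = 0.27 / 0.7 = 0.385714… → 0.386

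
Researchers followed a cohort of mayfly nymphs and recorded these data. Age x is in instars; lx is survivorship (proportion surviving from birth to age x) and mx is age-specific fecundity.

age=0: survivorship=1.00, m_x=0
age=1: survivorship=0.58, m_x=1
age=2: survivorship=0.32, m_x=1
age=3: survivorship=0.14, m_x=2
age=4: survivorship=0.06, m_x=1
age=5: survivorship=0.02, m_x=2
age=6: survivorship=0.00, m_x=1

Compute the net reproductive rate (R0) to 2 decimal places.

lx·mx by age: 0, 0.58, 0.32, 0.28, 0.06, 0.04, 0
R0 = Σ lx·mx = 1.28 → 1.28

1.28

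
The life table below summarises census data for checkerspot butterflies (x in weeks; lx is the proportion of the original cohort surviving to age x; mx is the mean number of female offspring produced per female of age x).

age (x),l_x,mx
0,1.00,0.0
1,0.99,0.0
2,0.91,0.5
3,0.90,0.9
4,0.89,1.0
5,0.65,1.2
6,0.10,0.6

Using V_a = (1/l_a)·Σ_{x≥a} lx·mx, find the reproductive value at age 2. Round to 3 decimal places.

lx·mx for x ≥ 2: 0.455, 0.81, 0.89, 0.78, 0.06 → sum = 2.995
V_2 = 2.995 / l_2 = 2.995 / 0.91 = 3.291209… → 3.291

3.291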